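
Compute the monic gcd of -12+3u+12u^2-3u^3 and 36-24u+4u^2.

1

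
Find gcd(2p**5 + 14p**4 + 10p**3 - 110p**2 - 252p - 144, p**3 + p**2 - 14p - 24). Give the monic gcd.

p**2 + 5p + 6

Apply the Euclidean algorithm:
  2p**5 + 14p**4 + 10p**3 - 110p**2 - 252p - 144 = (2p**2 + 12p + 26)(p**3 + p**2 - 14p - 24) + (80p**2 + 400p + 480)
  p**3 + p**2 - 14p - 24 = ((1/80)p - 1/20)(80p**2 + 400p + 480) + (0)
Last nonzero remainder: 80p**2 + 400p + 480. Dividing through by 80 gives the monic gcd p**2 + 5p + 6.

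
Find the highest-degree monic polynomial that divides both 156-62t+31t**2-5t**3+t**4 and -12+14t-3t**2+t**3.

By polynomial division,
  t**4-5t**3+31t**2-62t+156 = (t-2)(t**3-3t**2+14t-12) + (11t**2-22t+132)
  t**3-3t**2+14t-12 = ((1/11)t-1/11)(11t**2-22t+132) + (0)
Last nonzero remainder: 11t**2-22t+132. Dividing through by 11 gives the monic gcd t**2-2t+12.

12-2t+t**2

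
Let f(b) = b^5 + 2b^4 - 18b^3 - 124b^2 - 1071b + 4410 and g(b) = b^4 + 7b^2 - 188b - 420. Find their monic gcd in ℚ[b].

b^3 - 2b^2 + 11b - 210

Repeated division with remainder:
  b^5 + 2b^4 - 18b^3 - 124b^2 - 1071b + 4410 = (b + 2)(b^4 + 7b^2 - 188b - 420) + (-25b^3 + 50b^2 - 275b + 5250)
  b^4 + 7b^2 - 188b - 420 = (-(1/25)b - 2/25)(-25b^3 + 50b^2 - 275b + 5250) + (0)
Last nonzero remainder: -25b^3 + 50b^2 - 275b + 5250. Dividing through by -25 gives the monic gcd b^3 - 2b^2 + 11b - 210.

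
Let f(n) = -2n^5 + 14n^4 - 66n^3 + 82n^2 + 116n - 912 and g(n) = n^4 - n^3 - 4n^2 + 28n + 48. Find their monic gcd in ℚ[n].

n^3 - 3n^2 + 2n + 24

Euclidean algorithm in ℚ[n]:
  -2n^5 + 14n^4 - 66n^3 + 82n^2 + 116n - 912 = (-2n + 12)(n^4 - n^3 - 4n^2 + 28n + 48) + (-62n^3 + 186n^2 - 124n - 1488)
  n^4 - n^3 - 4n^2 + 28n + 48 = (-(1/62)n - 1/31)(-62n^3 + 186n^2 - 124n - 1488) + (0)
Last nonzero remainder: -62n^3 + 186n^2 - 124n - 1488. Dividing through by -62 gives the monic gcd n^3 - 3n^2 + 2n + 24.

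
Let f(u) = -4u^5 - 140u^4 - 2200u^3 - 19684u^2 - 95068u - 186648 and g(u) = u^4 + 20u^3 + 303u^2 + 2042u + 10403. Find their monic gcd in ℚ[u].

Apply the Euclidean algorithm:
  -4u^5 - 140u^4 - 2200u^3 - 19684u^2 - 95068u - 186648 = (-4u - 60)(u^4 + 20u^3 + 303u^2 + 2042u + 10403) + (212u^3 + 6664u^2 + 69064u + 437532)
  u^4 + 20u^3 + 303u^2 + 2042u + 10403 = ((1/212)u - 303/5618)(212u^3 + 6664u^2 + 69064u + 437532) + ((945625/2809)u^2 + (10401875/2809)u + 95508125/2809)
  212u^3 + 6664u^2 + 69064u + 437532 = ((595508/945625)u + 12168588/945625)((945625/2809)u^2 + (10401875/2809)u + 95508125/2809) + (0)
Last nonzero remainder: (945625/2809)u^2 + (10401875/2809)u + 95508125/2809. Dividing through by 945625/2809 gives the monic gcd u^2 + 11u + 101.

u^2 + 11u + 101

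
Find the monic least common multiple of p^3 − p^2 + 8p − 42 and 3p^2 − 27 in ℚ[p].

p^4 + 2p^3 + 5p^2 − 18p − 126

Repeated division with remainder:
  p^3 − p^2 + 8p − 42 = ((1/3)p − 1/3)(3p^2 − 27) + (17p − 51)
  3p^2 − 27 = ((3/17)p + 9/17)(17p − 51) + (0)
Last nonzero remainder: 17p − 51. Dividing through by 17 gives the monic gcd p − 3.
Then lcm(f, g) = f·g / gcd(f, g); expanding and making the result monic gives the answer.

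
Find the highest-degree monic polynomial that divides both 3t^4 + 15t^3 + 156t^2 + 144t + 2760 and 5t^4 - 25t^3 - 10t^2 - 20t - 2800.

t^2 - 2t + 20

Repeated division with remainder:
  3t^4 + 15t^3 + 156t^2 + 144t + 2760 = (3/5)(5t^4 - 25t^3 - 10t^2 - 20t - 2800) + (30t^3 + 162t^2 + 156t + 4440)
  5t^4 - 25t^3 - 10t^2 - 20t - 2800 = ((1/6)t - 26/15)(30t^3 + 162t^2 + 156t + 4440) + ((1224/5)t^2 - (2448/5)t + 4896)
  30t^3 + 162t^2 + 156t + 4440 = ((25/204)t + 185/204)((1224/5)t^2 - (2448/5)t + 4896) + (0)
Last nonzero remainder: (1224/5)t^2 - (2448/5)t + 4896. Dividing through by 1224/5 gives the monic gcd t^2 - 2t + 20.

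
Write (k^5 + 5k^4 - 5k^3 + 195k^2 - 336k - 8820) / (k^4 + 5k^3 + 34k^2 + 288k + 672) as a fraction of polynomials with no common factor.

By polynomial division,
  k^5 + 5k^4 - 5k^3 + 195k^2 - 336k - 8820 = (k)(k^4 + 5k^3 + 34k^2 + 288k + 672) + (-39k^3 - 93k^2 - 1008k - 8820)
  k^4 + 5k^3 + 34k^2 + 288k + 672 = (-(1/39)k - 34/507)(-39k^3 - 93k^2 - 1008k - 8820) + ((324/169)k^2 - (972/169)k + 13608/169)
  -39k^3 - 93k^2 - 1008k - 8820 = (-(2197/108)k - 5915/54)((324/169)k^2 - (972/169)k + 13608/169) + (0)
Last nonzero remainder: (324/169)k^2 - (972/169)k + 13608/169. Dividing through by 324/169 gives the monic gcd k^2 - 3k + 42.
Cancel k^2 - 3k + 42 from numerator and denominator to get the reduced form.

(k^3 + 8k^2 - 23k - 210)/(k^2 + 8k + 16)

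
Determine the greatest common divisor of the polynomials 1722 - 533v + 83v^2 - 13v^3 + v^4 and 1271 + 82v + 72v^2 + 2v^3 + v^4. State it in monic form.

By polynomial division,
  v^4 - 13v^3 + 83v^2 - 533v + 1722 = (v^4 + 2v^3 + 72v^2 + 82v + 1271) + (-15v^3 + 11v^2 - 615v + 451)
  v^4 + 2v^3 + 72v^2 + 82v + 1271 = (-(1/15)v - 41/225)(-15v^3 + 11v^2 - 615v + 451) + ((7426/225)v^2 + 304466/225)
  -15v^3 + 11v^2 - 615v + 451 = (-(3375/7426)v + 2475/7426)((7426/225)v^2 + 304466/225) + (0)
Last nonzero remainder: (7426/225)v^2 + 304466/225. Dividing through by 7426/225 gives the monic gcd v^2 + 41.

41 + v^2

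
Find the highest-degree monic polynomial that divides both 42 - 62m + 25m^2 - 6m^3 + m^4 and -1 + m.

Repeated division with remainder:
  m^4 - 6m^3 + 25m^2 - 62m + 42 = (m^3 - 5m^2 + 20m - 42)(m - 1) + (0)
The last nonzero remainder m - 1 is already monic.

-1 + m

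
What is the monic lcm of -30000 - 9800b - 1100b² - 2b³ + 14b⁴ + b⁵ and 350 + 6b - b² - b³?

By polynomial division,
  b⁵ + 14b⁴ - 2b³ - 1100b² - 9800b - 30000 = (-b² - 13b + 9)(-b³ - b² + 6b + 350) + (-663b² - 5304b - 33150)
  -b³ - b² + 6b + 350 = ((1/663)b - 7/663)(-663b² - 5304b - 33150) + (0)
Last nonzero remainder: -663b² - 5304b - 33150. Dividing through by -663 gives the monic gcd b² + 8b + 50.
Then lcm(f, g) = f·g / gcd(f, g); expanding and making the result monic gives the answer.

210000 + 38600b - 2100b² - 1086b³ - 100b⁴ + 7b⁵ + b⁶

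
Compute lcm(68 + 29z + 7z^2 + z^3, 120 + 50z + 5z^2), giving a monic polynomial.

By polynomial division,
  z^3 + 7z^2 + 29z + 68 = ((1/5)z - 3/5)(5z^2 + 50z + 120) + (35z + 140)
  5z^2 + 50z + 120 = ((1/7)z + 6/7)(35z + 140) + (0)
Last nonzero remainder: 35z + 140. Dividing through by 35 gives the monic gcd z + 4.
Then lcm(f, g) = f·g / gcd(f, g); expanding and making the result monic gives the answer.

408 + 242z + 71z^2 + 13z^3 + z^4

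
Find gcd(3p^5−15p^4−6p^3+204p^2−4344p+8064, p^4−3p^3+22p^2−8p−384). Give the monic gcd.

p^2−2p+32

Repeated division with remainder:
  3p^5−15p^4−6p^3+204p^2−4344p+8064 = (3p−6)(p^4−3p^3+22p^2−8p−384) + (−90p^3+360p^2−3240p+5760)
  p^4−3p^3+22p^2−8p−384 = (−(1/90)p−1/90)(−90p^3+360p^2−3240p+5760) + (−10p^2+20p−320)
  −90p^3+360p^2−3240p+5760 = (9p−18)(−10p^2+20p−320) + (0)
Last nonzero remainder: −10p^2+20p−320. Dividing through by −10 gives the monic gcd p^2−2p+32.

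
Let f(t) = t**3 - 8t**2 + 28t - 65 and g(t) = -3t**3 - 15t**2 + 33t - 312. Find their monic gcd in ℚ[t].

Apply the Euclidean algorithm:
  t**3 - 8t**2 + 28t - 65 = (-1/3)(-3t**3 - 15t**2 + 33t - 312) + (-13t**2 + 39t - 169)
  -3t**3 - 15t**2 + 33t - 312 = ((3/13)t + 24/13)(-13t**2 + 39t - 169) + (0)
Last nonzero remainder: -13t**2 + 39t - 169. Dividing through by -13 gives the monic gcd t**2 - 3t + 13.

t**2 - 3t + 13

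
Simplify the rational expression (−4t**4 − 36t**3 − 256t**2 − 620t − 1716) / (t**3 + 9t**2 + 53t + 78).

Repeated division with remainder:
  −4t**4 − 36t**3 − 256t**2 − 620t − 1716 = (−4t)(t**3 + 9t**2 + 53t + 78) + (−44t**2 − 308t − 1716)
  t**3 + 9t**2 + 53t + 78 = (−(1/44)t − 1/22)(−44t**2 − 308t − 1716) + (0)
Last nonzero remainder: −44t**2 − 308t − 1716. Dividing through by −44 gives the monic gcd t**2 + 7t + 39.
Cancel t**2 + 7t + 39 from numerator and denominator to get the reduced form.

(−4t**2 − 8t − 44)/(t + 2)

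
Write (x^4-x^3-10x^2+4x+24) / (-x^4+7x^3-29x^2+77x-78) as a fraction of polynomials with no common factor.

(-x^2-4x-4)/(x^2-2x+13)

Repeated division with remainder:
  x^4-x^3-10x^2+4x+24 = (-1)(-x^4+7x^3-29x^2+77x-78) + (6x^3-39x^2+81x-54)
  -x^4+7x^3-29x^2+77x-78 = (-(1/6)x+1/12)(6x^3-39x^2+81x-54) + (-(49/4)x^2+(245/4)x-147/2)
  6x^3-39x^2+81x-54 = (-(24/49)x+36/49)(-(49/4)x^2+(245/4)x-147/2) + (0)
Last nonzero remainder: -(49/4)x^2+(245/4)x-147/2. Dividing through by -49/4 gives the monic gcd x^2-5x+6.
Cancel x^2-5x+6 from numerator and denominator to get the reduced form.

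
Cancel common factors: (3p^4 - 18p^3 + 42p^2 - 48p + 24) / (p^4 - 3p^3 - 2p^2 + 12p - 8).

Repeated division with remainder:
  3p^4 - 18p^3 + 42p^2 - 48p + 24 = (3)(p^4 - 3p^3 - 2p^2 + 12p - 8) + (-9p^3 + 48p^2 - 84p + 48)
  p^4 - 3p^3 - 2p^2 + 12p - 8 = (-(1/9)p - 7/27)(-9p^3 + 48p^2 - 84p + 48) + ((10/9)p^2 - (40/9)p + 40/9)
  -9p^3 + 48p^2 - 84p + 48 = (-(81/10)p + 54/5)((10/9)p^2 - (40/9)p + 40/9) + (0)
Last nonzero remainder: (10/9)p^2 - (40/9)p + 40/9. Dividing through by 10/9 gives the monic gcd p^2 - 4p + 4.
Cancel p^2 - 4p + 4 from numerator and denominator to get the reduced form.

(3p^2 - 6p + 6)/(p^2 + p - 2)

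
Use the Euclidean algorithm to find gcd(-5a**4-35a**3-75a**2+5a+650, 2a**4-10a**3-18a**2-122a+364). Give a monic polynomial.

a**3+2a**2+5a-26

By polynomial division,
  -5a**4-35a**3-75a**2+5a+650 = (-5/2)(2a**4-10a**3-18a**2-122a+364) + (-60a**3-120a**2-300a+1560)
  2a**4-10a**3-18a**2-122a+364 = (-(1/30)a+7/30)(-60a**3-120a**2-300a+1560) + (0)
Last nonzero remainder: -60a**3-120a**2-300a+1560. Dividing through by -60 gives the monic gcd a**3+2a**2+5a-26.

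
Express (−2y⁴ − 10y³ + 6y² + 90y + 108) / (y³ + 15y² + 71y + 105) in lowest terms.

(−2y³ − 4y² + 18y + 36)/(y² + 12y + 35)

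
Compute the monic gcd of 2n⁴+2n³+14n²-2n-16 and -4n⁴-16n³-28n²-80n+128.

n³+7n-8

Euclidean algorithm in ℚ[n]:
  2n⁴+2n³+14n²-2n-16 = (-1/2)(-4n⁴-16n³-28n²-80n+128) + (-6n³-42n+48)
  -4n⁴-16n³-28n²-80n+128 = ((2/3)n+8/3)(-6n³-42n+48) + (0)
Last nonzero remainder: -6n³-42n+48. Dividing through by -6 gives the monic gcd n³+7n-8.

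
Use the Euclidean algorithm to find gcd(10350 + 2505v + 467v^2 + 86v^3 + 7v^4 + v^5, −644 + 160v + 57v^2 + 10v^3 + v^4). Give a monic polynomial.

Repeated division with remainder:
  v^5 + 7v^4 + 86v^3 + 467v^2 + 2505v + 10350 = (v − 3)(v^4 + 10v^3 + 57v^2 + 160v − 644) + (59v^3 + 478v^2 + 3629v + 8418)
  v^4 + 10v^3 + 57v^2 + 160v − 644 = ((1/59)v + 112/3481)(59v^3 + 478v^2 + 3629v + 8418) + (−(69230/3481)v^2 − (346150/3481)v − 3184580/3481)
  59v^3 + 478v^2 + 3629v + 8418 = (−(205379/69230)v − 637023/69230)(−(69230/3481)v^2 − (346150/3481)v − 3184580/3481) + (0)
Last nonzero remainder: −(69230/3481)v^2 − (346150/3481)v − 3184580/3481. Dividing through by −69230/3481 gives the monic gcd v^2 + 5v + 46.

46 + 5v + v^2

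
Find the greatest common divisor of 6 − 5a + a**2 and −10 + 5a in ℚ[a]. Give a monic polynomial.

−2 + a

By polynomial division,
  a**2 − 5a + 6 = ((1/5)a − 3/5)(5a − 10) + (0)
Last nonzero remainder: 5a − 10. Dividing through by 5 gives the monic gcd a − 2.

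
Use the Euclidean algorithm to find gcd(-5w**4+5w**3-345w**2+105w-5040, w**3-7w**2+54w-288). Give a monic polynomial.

Repeated division with remainder:
  -5w**4+5w**3-345w**2+105w-5040 = (-5w-30)(w**3-7w**2+54w-288) + (-285w**2+285w-13680)
  w**3-7w**2+54w-288 = (-(1/285)w+2/95)(-285w**2+285w-13680) + (0)
Last nonzero remainder: -285w**2+285w-13680. Dividing through by -285 gives the monic gcd w**2-w+48.

w**2-w+48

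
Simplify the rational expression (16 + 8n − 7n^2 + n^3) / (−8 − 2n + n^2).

(−4 − 3n + n^2)/(2 + n)

Repeated division with remainder:
  n^3 − 7n^2 + 8n + 16 = (n − 5)(n^2 − 2n − 8) + (6n − 24)
  n^2 − 2n − 8 = ((1/6)n + 1/3)(6n − 24) + (0)
Last nonzero remainder: 6n − 24. Dividing through by 6 gives the monic gcd n − 4.
Cancel n − 4 from numerator and denominator to get the reduced form.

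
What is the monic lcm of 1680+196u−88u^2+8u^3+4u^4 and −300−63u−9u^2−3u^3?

10500+805u−179u^2+121u^3+u^4+u^5+u^6

Apply the Euclidean algorithm:
  4u^4+8u^3−88u^2+196u+1680 = (−(4/3)u+4/3)(−3u^3−9u^2−63u−300) + (−160u^2−120u+2080)
  −3u^3−9u^2−63u−300 = ((3/160)u+27/640)(−160u^2−120u+2080) + (−(1551/16)u−1551/4)
  −160u^2−120u+2080 = ((2560/1551)u−8320/1551)(−(1551/16)u−1551/4) + (0)
Last nonzero remainder: −(1551/16)u−1551/4. Dividing through by −1551/16 gives the monic gcd u+4.
Then lcm(f, g) = f·g / gcd(f, g); expanding and making the result monic gives the answer.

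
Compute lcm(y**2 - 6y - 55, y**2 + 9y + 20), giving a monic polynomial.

Euclidean algorithm in ℚ[y]:
  y**2 - 6y - 55 = (y**2 + 9y + 20) + (-15y - 75)
  y**2 + 9y + 20 = (-(1/15)y - 4/15)(-15y - 75) + (0)
Last nonzero remainder: -15y - 75. Dividing through by -15 gives the monic gcd y + 5.
Then lcm(f, g) = f·g / gcd(f, g); expanding and making the result monic gives the answer.

y**3 - 2y**2 - 79y - 220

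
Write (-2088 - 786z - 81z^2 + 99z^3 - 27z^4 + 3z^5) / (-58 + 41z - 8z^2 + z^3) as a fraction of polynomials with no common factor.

By polynomial division,
  3z^5 - 27z^4 + 99z^3 - 81z^2 - 786z - 2088 = (3z^2 - 3z - 48)(z^3 - 8z^2 + 41z - 58) + (-168z^2 + 1008z - 4872)
  z^3 - 8z^2 + 41z - 58 = (-(1/168)z + 1/84)(-168z^2 + 1008z - 4872) + (0)
Last nonzero remainder: -168z^2 + 1008z - 4872. Dividing through by -168 gives the monic gcd z^2 - 6z + 29.
Cancel z^2 - 6z + 29 from numerator and denominator to get the reduced form.

(-72 - 42z - 9z^2 + 3z^3)/(-2 + z)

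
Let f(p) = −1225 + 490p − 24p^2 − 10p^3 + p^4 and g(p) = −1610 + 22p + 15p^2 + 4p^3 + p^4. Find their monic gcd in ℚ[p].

Apply the Euclidean algorithm:
  p^4 − 10p^3 − 24p^2 + 490p − 1225 = (p^4 + 4p^3 + 15p^2 + 22p − 1610) + (−14p^3 − 39p^2 + 468p + 385)
  p^4 + 4p^3 + 15p^2 + 22p − 1610 = (−(1/14)p − 17/196)(−14p^3 − 39p^2 + 468p + 385) + ((8829/196)p^2 + (8829/98)p − 44145/28)
  −14p^3 − 39p^2 + 468p + 385 = (−(2744/8829)p − 2156/8829)((8829/196)p^2 + (8829/98)p − 44145/28) + (0)
Last nonzero remainder: (8829/196)p^2 + (8829/98)p − 44145/28. Dividing through by 8829/196 gives the monic gcd p^2 + 2p − 35.

−35 + 2p + p^2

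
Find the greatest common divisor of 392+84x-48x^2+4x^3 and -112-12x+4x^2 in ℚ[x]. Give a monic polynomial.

Apply the Euclidean algorithm:
  4x^3-48x^2+84x+392 = (x-9)(4x^2-12x-112) + (88x-616)
  4x^2-12x-112 = ((1/22)x+2/11)(88x-616) + (0)
Last nonzero remainder: 88x-616. Dividing through by 88 gives the monic gcd x-7.

-7+x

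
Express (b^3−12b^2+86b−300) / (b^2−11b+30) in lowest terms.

Euclidean algorithm in ℚ[b]:
  b^3−12b^2+86b−300 = (b−1)(b^2−11b+30) + (45b−270)
  b^2−11b+30 = ((1/45)b−1/9)(45b−270) + (0)
Last nonzero remainder: 45b−270. Dividing through by 45 gives the monic gcd b−6.
Cancel b−6 from numerator and denominator to get the reduced form.

(b^2−6b+50)/(b−5)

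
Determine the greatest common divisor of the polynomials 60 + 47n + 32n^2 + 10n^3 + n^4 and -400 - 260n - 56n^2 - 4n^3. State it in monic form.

20 + 9n + n^2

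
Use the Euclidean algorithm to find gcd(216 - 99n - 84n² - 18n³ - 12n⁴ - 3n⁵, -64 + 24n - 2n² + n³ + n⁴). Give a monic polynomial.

Euclidean algorithm in ℚ[n]:
  -3n⁵ - 12n⁴ - 18n³ - 84n² - 99n + 216 = (-3n - 9)(n⁴ + n³ - 2n² + 24n - 64) + (-15n³ - 30n² - 75n - 360)
  n⁴ + n³ - 2n² + 24n - 64 = (-(1/15)n + 1/15)(-15n³ - 30n² - 75n - 360) + (-5n² + 5n - 40)
  -15n³ - 30n² - 75n - 360 = (3n + 9)(-5n² + 5n - 40) + (0)
Last nonzero remainder: -5n² + 5n - 40. Dividing through by -5 gives the monic gcd n² - n + 8.

8 - n + n²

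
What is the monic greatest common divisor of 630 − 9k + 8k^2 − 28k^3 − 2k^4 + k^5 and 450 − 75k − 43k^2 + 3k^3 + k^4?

−15 + 2k + k^2

By polynomial division,
  k^5 − 2k^4 − 28k^3 + 8k^2 − 9k + 630 = (k − 5)(k^4 + 3k^3 − 43k^2 − 75k + 450) + (30k^3 − 132k^2 − 834k + 2880)
  k^4 + 3k^3 − 43k^2 − 75k + 450 = ((1/30)k + 37/150)(30k^3 − 132k^2 − 834k + 2880) + ((434/25)k^2 + (868/25)k − 1302/5)
  30k^3 − 132k^2 − 834k + 2880 = ((375/217)k − 2400/217)((434/25)k^2 + (868/25)k − 1302/5) + (0)
Last nonzero remainder: (434/25)k^2 + (868/25)k − 1302/5. Dividing through by 434/25 gives the monic gcd k^2 + 2k − 15.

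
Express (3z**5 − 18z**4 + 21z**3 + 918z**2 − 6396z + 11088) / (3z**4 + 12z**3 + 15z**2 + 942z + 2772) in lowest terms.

(z**2 − 7z + 12)/(z + 3)

By polynomial division,
  3z**5 − 18z**4 + 21z**3 + 918z**2 − 6396z + 11088 = (z − 10)(3z**4 + 12z**3 + 15z**2 + 942z + 2772) + (126z**3 + 126z**2 + 252z + 38808)
  3z**4 + 12z**3 + 15z**2 + 942z + 2772 = ((1/42)z + 1/14)(126z**3 + 126z**2 + 252z + 38808) + (0)
Last nonzero remainder: 126z**3 + 126z**2 + 252z + 38808. Dividing through by 126 gives the monic gcd z**3 + z**2 + 2z + 308.
Cancel z**3 + z**2 + 2z + 308 from numerator and denominator to get the reduced form.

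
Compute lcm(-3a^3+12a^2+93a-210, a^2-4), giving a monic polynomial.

Apply the Euclidean algorithm:
  -3a^3+12a^2+93a-210 = (-3a+12)(a^2-4) + (81a-162)
  a^2-4 = ((1/81)a+2/81)(81a-162) + (0)
Last nonzero remainder: 81a-162. Dividing through by 81 gives the monic gcd a-2.
Then lcm(f, g) = f·g / gcd(f, g); expanding and making the result monic gives the answer.

a^4-2a^3-39a^2+8a+140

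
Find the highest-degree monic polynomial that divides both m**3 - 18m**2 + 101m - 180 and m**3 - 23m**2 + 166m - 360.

m**2 - 13m + 36

By polynomial division,
  m**3 - 18m**2 + 101m - 180 = (m**3 - 23m**2 + 166m - 360) + (5m**2 - 65m + 180)
  m**3 - 23m**2 + 166m - 360 = ((1/5)m - 2)(5m**2 - 65m + 180) + (0)
Last nonzero remainder: 5m**2 - 65m + 180. Dividing through by 5 gives the monic gcd m**2 - 13m + 36.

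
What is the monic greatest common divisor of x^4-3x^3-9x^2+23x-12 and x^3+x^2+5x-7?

x-1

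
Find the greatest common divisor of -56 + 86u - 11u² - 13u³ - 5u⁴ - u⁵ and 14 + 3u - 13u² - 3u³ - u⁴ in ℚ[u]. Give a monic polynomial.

-14 + 11u + 2u² + u³

Repeated division with remainder:
  -u⁵ - 5u⁴ - 13u³ - 11u² + 86u - 56 = (u + 2)(-u⁴ - 3u³ - 13u² + 3u + 14) + (6u³ + 12u² + 66u - 84)
  -u⁴ - 3u³ - 13u² + 3u + 14 = (-(1/6)u - 1/6)(6u³ + 12u² + 66u - 84) + (0)
Last nonzero remainder: 6u³ + 12u² + 66u - 84. Dividing through by 6 gives the monic gcd u³ + 2u² + 11u - 14.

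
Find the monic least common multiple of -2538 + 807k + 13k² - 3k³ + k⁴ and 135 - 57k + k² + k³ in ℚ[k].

12690 - 6573k + 742k² + 28k³ - 8k⁴ + k⁵

Repeated division with remainder:
  k⁴ - 3k³ + 13k² + 807k - 2538 = (k - 4)(k³ + k² - 57k + 135) + (74k² + 444k - 1998)
  k³ + k² - 57k + 135 = ((1/74)k - 5/74)(74k² + 444k - 1998) + (0)
Last nonzero remainder: 74k² + 444k - 1998. Dividing through by 74 gives the monic gcd k² + 6k - 27.
Then lcm(f, g) = f·g / gcd(f, g); expanding and making the result monic gives the answer.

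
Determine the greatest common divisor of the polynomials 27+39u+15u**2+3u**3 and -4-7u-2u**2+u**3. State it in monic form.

Euclidean algorithm in ℚ[u]:
  3u**3+15u**2+39u+27 = (3)(u**3-2u**2-7u-4) + (21u**2+60u+39)
  u**3-2u**2-7u-4 = ((1/21)u-34/147)(21u**2+60u+39) + ((246/49)u+246/49)
  21u**2+60u+39 = ((343/82)u+637/82)((246/49)u+246/49) + (0)
Last nonzero remainder: (246/49)u+246/49. Dividing through by 246/49 gives the monic gcd u+1.

1+u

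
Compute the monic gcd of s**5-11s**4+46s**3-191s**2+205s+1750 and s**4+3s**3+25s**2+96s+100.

s**3+s**2+23s+50

Euclidean algorithm in ℚ[s]:
  s**5-11s**4+46s**3-191s**2+205s+1750 = (s-14)(s**4+3s**3+25s**2+96s+100) + (63s**3+63s**2+1449s+3150)
  s**4+3s**3+25s**2+96s+100 = ((1/63)s+2/63)(63s**3+63s**2+1449s+3150) + (0)
Last nonzero remainder: 63s**3+63s**2+1449s+3150. Dividing through by 63 gives the monic gcd s**3+s**2+23s+50.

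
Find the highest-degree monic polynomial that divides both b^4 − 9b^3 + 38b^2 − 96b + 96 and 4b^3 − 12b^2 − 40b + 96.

Repeated division with remainder:
  b^4 − 9b^3 + 38b^2 − 96b + 96 = ((1/4)b − 3/2)(4b^3 − 12b^2 − 40b + 96) + (30b^2 − 180b + 240)
  4b^3 − 12b^2 − 40b + 96 = ((2/15)b + 2/5)(30b^2 − 180b + 240) + (0)
Last nonzero remainder: 30b^2 − 180b + 240. Dividing through by 30 gives the monic gcd b^2 − 6b + 8.

b^2 − 6b + 8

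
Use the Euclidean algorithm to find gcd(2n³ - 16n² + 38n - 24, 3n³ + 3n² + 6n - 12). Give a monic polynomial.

n - 1

By polynomial division,
  2n³ - 16n² + 38n - 24 = (2/3)(3n³ + 3n² + 6n - 12) + (-18n² + 34n - 16)
  3n³ + 3n² + 6n - 12 = (-(1/6)n - 13/27)(-18n² + 34n - 16) + ((532/27)n - 532/27)
  -18n² + 34n - 16 = (-(243/266)n + 108/133)((532/27)n - 532/27) + (0)
Last nonzero remainder: (532/27)n - 532/27. Dividing through by 532/27 gives the monic gcd n - 1.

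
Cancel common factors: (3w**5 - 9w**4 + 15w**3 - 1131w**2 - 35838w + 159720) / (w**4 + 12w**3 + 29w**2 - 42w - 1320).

(3w**3 - 27w**2 + 297w - 3993)/(w**2 + 6w + 33)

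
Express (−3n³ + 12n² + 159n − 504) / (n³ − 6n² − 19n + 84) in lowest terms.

By polynomial division,
  −3n³ + 12n² + 159n − 504 = (−3)(n³ − 6n² − 19n + 84) + (−6n² + 102n − 252)
  n³ − 6n² − 19n + 84 = (−(1/6)n − 11/6)(−6n² + 102n − 252) + (126n − 378)
  −6n² + 102n − 252 = (−(1/21)n + 2/3)(126n − 378) + (0)
Last nonzero remainder: 126n − 378. Dividing through by 126 gives the monic gcd n − 3.
Cancel n − 3 from numerator and denominator to get the reduced form.

(−3n² + 3n + 168)/(n² − 3n − 28)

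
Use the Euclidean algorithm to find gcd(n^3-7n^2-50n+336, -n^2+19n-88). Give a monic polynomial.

Repeated division with remainder:
  n^3-7n^2-50n+336 = (-n-12)(-n^2+19n-88) + (90n-720)
  -n^2+19n-88 = (-(1/90)n+11/90)(90n-720) + (0)
Last nonzero remainder: 90n-720. Dividing through by 90 gives the monic gcd n-8.

n-8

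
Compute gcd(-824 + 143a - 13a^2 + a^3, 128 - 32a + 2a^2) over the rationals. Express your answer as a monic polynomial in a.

-8 + a

Apply the Euclidean algorithm:
  a^3 - 13a^2 + 143a - 824 = ((1/2)a + 3/2)(2a^2 - 32a + 128) + (127a - 1016)
  2a^2 - 32a + 128 = ((2/127)a - 16/127)(127a - 1016) + (0)
Last nonzero remainder: 127a - 1016. Dividing through by 127 gives the monic gcd a - 8.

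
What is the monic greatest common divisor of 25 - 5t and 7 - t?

Repeated division with remainder:
  -5t + 25 = (5)(-t + 7) + (-10)
  -t + 7 = ((1/10)t - 7/10)(-10) + (0)
The last nonzero remainder is the constant -10, so the polynomials are coprime and gcd = 1.

1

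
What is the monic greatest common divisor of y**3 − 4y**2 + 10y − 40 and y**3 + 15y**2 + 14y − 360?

y − 4

Repeated division with remainder:
  y**3 − 4y**2 + 10y − 40 = (y**3 + 15y**2 + 14y − 360) + (−19y**2 − 4y + 320)
  y**3 + 15y**2 + 14y − 360 = (−(1/19)y − 281/361)(−19y**2 − 4y + 320) + ((10010/361)y − 40040/361)
  −19y**2 − 4y + 320 = (−(6859/10010)y − 2888/1001)((10010/361)y − 40040/361) + (0)
Last nonzero remainder: (10010/361)y − 40040/361. Dividing through by 10010/361 gives the monic gcd y − 4.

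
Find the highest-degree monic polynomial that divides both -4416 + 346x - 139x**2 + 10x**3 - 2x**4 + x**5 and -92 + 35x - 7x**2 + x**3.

23 - 3x + x**2

Repeated division with remainder:
  x**5 - 2x**4 + 10x**3 - 139x**2 + 346x - 4416 = (x**2 + 5x + 10)(x**3 - 7x**2 + 35x - 92) + (-152x**2 + 456x - 3496)
  x**3 - 7x**2 + 35x - 92 = (-(1/152)x + 1/38)(-152x**2 + 456x - 3496) + (0)
Last nonzero remainder: -152x**2 + 456x - 3496. Dividing through by -152 gives the monic gcd x**2 - 3x + 23.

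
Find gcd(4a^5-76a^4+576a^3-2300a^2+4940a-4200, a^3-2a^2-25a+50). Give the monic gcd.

Euclidean algorithm in ℚ[a]:
  4a^5-76a^4+576a^3-2300a^2+4940a-4200 = (4a^2-68a+540)(a^3-2a^2-25a+50) + (-3120a^2+21840a-31200)
  a^3-2a^2-25a+50 = (-(1/3120)a-1/624)(-3120a^2+21840a-31200) + (0)
Last nonzero remainder: -3120a^2+21840a-31200. Dividing through by -3120 gives the monic gcd a^2-7a+10.

a^2-7a+10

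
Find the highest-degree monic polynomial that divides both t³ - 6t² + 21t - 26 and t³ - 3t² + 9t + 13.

t² - 4t + 13

By polynomial division,
  t³ - 6t² + 21t - 26 = (t³ - 3t² + 9t + 13) + (-3t² + 12t - 39)
  t³ - 3t² + 9t + 13 = (-(1/3)t - 1/3)(-3t² + 12t - 39) + (0)
Last nonzero remainder: -3t² + 12t - 39. Dividing through by -3 gives the monic gcd t² - 4t + 13.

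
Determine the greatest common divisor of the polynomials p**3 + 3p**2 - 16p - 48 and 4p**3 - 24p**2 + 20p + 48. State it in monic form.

p - 4

Euclidean algorithm in ℚ[p]:
  p**3 + 3p**2 - 16p - 48 = (1/4)(4p**3 - 24p**2 + 20p + 48) + (9p**2 - 21p - 60)
  4p**3 - 24p**2 + 20p + 48 = ((4/9)p - 44/27)(9p**2 - 21p - 60) + ((112/9)p - 448/9)
  9p**2 - 21p - 60 = ((81/112)p + 135/112)((112/9)p - 448/9) + (0)
Last nonzero remainder: (112/9)p - 448/9. Dividing through by 112/9 gives the monic gcd p - 4.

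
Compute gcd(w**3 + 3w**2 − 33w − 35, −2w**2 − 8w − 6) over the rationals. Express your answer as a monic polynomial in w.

Euclidean algorithm in ℚ[w]:
  w**3 + 3w**2 − 33w − 35 = (−(1/2)w + 1/2)(−2w**2 − 8w − 6) + (−32w − 32)
  −2w**2 − 8w − 6 = ((1/16)w + 3/16)(−32w − 32) + (0)
Last nonzero remainder: −32w − 32. Dividing through by −32 gives the monic gcd w + 1.

w + 1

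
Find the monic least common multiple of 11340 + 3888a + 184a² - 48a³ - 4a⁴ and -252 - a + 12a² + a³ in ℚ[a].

11340 + 1053a - 788a² - 94a³ + 8a⁴ + a⁵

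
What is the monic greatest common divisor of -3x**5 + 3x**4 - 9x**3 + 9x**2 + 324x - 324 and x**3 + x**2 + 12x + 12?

x**2 + 12

By polynomial division,
  -3x**5 + 3x**4 - 9x**3 + 9x**2 + 324x - 324 = (-3x**2 + 6x + 21)(x**3 + x**2 + 12x + 12) + (-48x**2 - 576)
  x**3 + x**2 + 12x + 12 = (-(1/48)x - 1/48)(-48x**2 - 576) + (0)
Last nonzero remainder: -48x**2 - 576. Dividing through by -48 gives the monic gcd x**2 + 12.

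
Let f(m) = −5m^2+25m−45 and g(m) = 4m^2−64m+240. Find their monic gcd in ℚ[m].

Repeated division with remainder:
  −5m^2+25m−45 = (−5/4)(4m^2−64m+240) + (−55m+255)
  4m^2−64m+240 = (−(4/55)m+100/121)(−55m+255) + (3540/121)
  −55m+255 = (−(1331/708)m+2057/236)(3540/121) + (0)
The last nonzero remainder is the constant 3540/121, so the polynomials are coprime and gcd = 1.

1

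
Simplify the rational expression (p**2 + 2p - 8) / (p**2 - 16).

By polynomial division,
  p**2 + 2p - 8 = (p**2 - 16) + (2p + 8)
  p**2 - 16 = ((1/2)p - 2)(2p + 8) + (0)
Last nonzero remainder: 2p + 8. Dividing through by 2 gives the monic gcd p + 4.
Cancel p + 4 from numerator and denominator to get the reduced form.

(p - 2)/(p - 4)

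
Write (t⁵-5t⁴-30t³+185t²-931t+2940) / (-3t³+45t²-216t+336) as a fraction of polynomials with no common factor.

(-t³-6t²-8t-105)/(3t-12)

By polynomial division,
  t⁵-5t⁴-30t³+185t²-931t+2940 = (-(1/3)t²-(10/3)t-16)(-3t³+45t²-216t+336) + (297t²-3267t+8316)
  -3t³+45t²-216t+336 = (-(1/99)t+4/99)(297t²-3267t+8316) + (0)
Last nonzero remainder: 297t²-3267t+8316. Dividing through by 297 gives the monic gcd t²-11t+28.
Cancel t²-11t+28 from numerator and denominator to get the reduced form.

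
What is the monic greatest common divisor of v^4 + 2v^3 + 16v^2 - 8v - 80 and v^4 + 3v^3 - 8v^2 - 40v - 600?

v^2 + 2v + 20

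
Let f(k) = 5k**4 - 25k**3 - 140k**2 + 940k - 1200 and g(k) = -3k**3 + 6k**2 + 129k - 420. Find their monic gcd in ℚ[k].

By polynomial division,
  5k**4 - 25k**3 - 140k**2 + 940k - 1200 = (-(5/3)k + 5)(-3k**3 + 6k**2 + 129k - 420) + (45k**2 - 405k + 900)
  -3k**3 + 6k**2 + 129k - 420 = (-(1/15)k - 7/15)(45k**2 - 405k + 900) + (0)
Last nonzero remainder: 45k**2 - 405k + 900. Dividing through by 45 gives the monic gcd k**2 - 9k + 20.

k**2 - 9k + 20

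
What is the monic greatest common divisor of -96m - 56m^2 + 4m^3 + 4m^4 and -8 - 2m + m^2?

By polynomial division,
  4m^4 + 4m^3 - 56m^2 - 96m = (4m^2 + 12m)(m^2 - 2m - 8) + (0)
The last nonzero remainder m^2 - 2m - 8 is already monic.

-8 - 2m + m^2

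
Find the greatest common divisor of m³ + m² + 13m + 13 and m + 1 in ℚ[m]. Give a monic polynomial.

m + 1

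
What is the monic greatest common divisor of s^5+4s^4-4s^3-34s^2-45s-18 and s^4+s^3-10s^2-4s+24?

s^2+5s+6

Repeated division with remainder:
  s^5+4s^4-4s^3-34s^2-45s-18 = (s+3)(s^4+s^3-10s^2-4s+24) + (3s^3-57s-90)
  s^4+s^3-10s^2-4s+24 = ((1/3)s+1/3)(3s^3-57s-90) + (9s^2+45s+54)
  3s^3-57s-90 = ((1/3)s-5/3)(9s^2+45s+54) + (0)
Last nonzero remainder: 9s^2+45s+54. Dividing through by 9 gives the monic gcd s^2+5s+6.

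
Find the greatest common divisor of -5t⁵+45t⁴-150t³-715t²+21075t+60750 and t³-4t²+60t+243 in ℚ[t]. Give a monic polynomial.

Apply the Euclidean algorithm:
  -5t⁵+45t⁴-150t³-715t²+21075t+60750 = (-5t²+25t+250)(t³-4t²+60t+243) + (0)
The last nonzero remainder t³-4t²+60t+243 is already monic.

t³-4t²+60t+243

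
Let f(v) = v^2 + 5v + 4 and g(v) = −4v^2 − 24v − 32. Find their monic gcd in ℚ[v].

Euclidean algorithm in ℚ[v]:
  v^2 + 5v + 4 = (−1/4)(−4v^2 − 24v − 32) + (−v − 4)
  −4v^2 − 24v − 32 = (4v + 8)(−v − 4) + (0)
Last nonzero remainder: −v − 4. Dividing through by −1 gives the monic gcd v + 4.

v + 4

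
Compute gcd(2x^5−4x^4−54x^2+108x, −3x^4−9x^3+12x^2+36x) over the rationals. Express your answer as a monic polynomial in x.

x^2−2x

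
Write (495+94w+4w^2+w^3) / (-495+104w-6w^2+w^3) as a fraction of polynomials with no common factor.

(5+w)/(-5+w)

Apply the Euclidean algorithm:
  w^3+4w^2+94w+495 = (w^3-6w^2+104w-495) + (10w^2-10w+990)
  w^3-6w^2+104w-495 = ((1/10)w-1/2)(10w^2-10w+990) + (0)
Last nonzero remainder: 10w^2-10w+990. Dividing through by 10 gives the monic gcd w^2-w+99.
Cancel w^2-w+99 from numerator and denominator to get the reduced form.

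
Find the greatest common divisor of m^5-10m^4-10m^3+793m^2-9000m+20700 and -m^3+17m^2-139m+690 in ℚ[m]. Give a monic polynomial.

Apply the Euclidean algorithm:
  m^5-10m^4-10m^3+793m^2-9000m+20700 = (-m^2-7m+30)(-m^3+17m^2-139m+690) + (0)
Last nonzero remainder: -m^3+17m^2-139m+690. Dividing through by -1 gives the monic gcd m^3-17m^2+139m-690.

m^3-17m^2+139m-690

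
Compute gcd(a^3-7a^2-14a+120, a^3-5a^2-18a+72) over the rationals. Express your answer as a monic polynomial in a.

Apply the Euclidean algorithm:
  a^3-7a^2-14a+120 = (a^3-5a^2-18a+72) + (-2a^2+4a+48)
  a^3-5a^2-18a+72 = (-(1/2)a+3/2)(-2a^2+4a+48) + (0)
Last nonzero remainder: -2a^2+4a+48. Dividing through by -2 gives the monic gcd a^2-2a-24.

a^2-2a-24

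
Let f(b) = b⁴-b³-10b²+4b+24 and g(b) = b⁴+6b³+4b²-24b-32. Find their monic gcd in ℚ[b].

b³+2b²-4b-8

By polynomial division,
  b⁴-b³-10b²+4b+24 = (b⁴+6b³+4b²-24b-32) + (-7b³-14b²+28b+56)
  b⁴+6b³+4b²-24b-32 = (-(1/7)b-4/7)(-7b³-14b²+28b+56) + (0)
Last nonzero remainder: -7b³-14b²+28b+56. Dividing through by -7 gives the monic gcd b³+2b²-4b-8.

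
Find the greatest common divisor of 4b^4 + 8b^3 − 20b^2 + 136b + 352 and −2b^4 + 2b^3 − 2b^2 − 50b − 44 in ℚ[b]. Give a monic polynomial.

b^3 − 2b^2 + 3b + 22

By polynomial division,
  4b^4 + 8b^3 − 20b^2 + 136b + 352 = (−2)(−2b^4 + 2b^3 − 2b^2 − 50b − 44) + (12b^3 − 24b^2 + 36b + 264)
  −2b^4 + 2b^3 − 2b^2 − 50b − 44 = (−(1/6)b − 1/6)(12b^3 − 24b^2 + 36b + 264) + (0)
Last nonzero remainder: 12b^3 − 24b^2 + 36b + 264. Dividing through by 12 gives the monic gcd b^3 − 2b^2 + 3b + 22.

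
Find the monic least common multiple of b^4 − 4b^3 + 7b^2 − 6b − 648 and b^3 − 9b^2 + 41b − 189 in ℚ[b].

b^5 − 11b^4 + 35b^3 − 55b^2 − 606b + 4536

Apply the Euclidean algorithm:
  b^4 − 4b^3 + 7b^2 − 6b − 648 = (b + 5)(b^3 − 9b^2 + 41b − 189) + (11b^2 − 22b + 297)
  b^3 − 9b^2 + 41b − 189 = ((1/11)b − 7/11)(11b^2 − 22b + 297) + (0)
Last nonzero remainder: 11b^2 − 22b + 297. Dividing through by 11 gives the monic gcd b^2 − 2b + 27.
Then lcm(f, g) = f·g / gcd(f, g); expanding and making the result monic gives the answer.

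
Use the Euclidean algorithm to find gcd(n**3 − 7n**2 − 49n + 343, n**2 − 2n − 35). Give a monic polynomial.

n − 7

Euclidean algorithm in ℚ[n]:
  n**3 − 7n**2 − 49n + 343 = (n − 5)(n**2 − 2n − 35) + (−24n + 168)
  n**2 − 2n − 35 = (−(1/24)n − 5/24)(−24n + 168) + (0)
Last nonzero remainder: −24n + 168. Dividing through by −24 gives the monic gcd n − 7.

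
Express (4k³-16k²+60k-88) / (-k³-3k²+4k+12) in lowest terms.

By polynomial division,
  4k³-16k²+60k-88 = (-4)(-k³-3k²+4k+12) + (-28k²+76k-40)
  -k³-3k²+4k+12 = ((1/28)k+10/49)(-28k²+76k-40) + (-(494/49)k+988/49)
  -28k²+76k-40 = ((686/247)k-490/247)(-(494/49)k+988/49) + (0)
Last nonzero remainder: -(494/49)k+988/49. Dividing through by -494/49 gives the monic gcd k-2.
Cancel k-2 from numerator and denominator to get the reduced form.

(-4k²+8k-44)/(k²+5k+6)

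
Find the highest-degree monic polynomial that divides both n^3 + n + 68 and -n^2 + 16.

By polynomial division,
  n^3 + n + 68 = (-n)(-n^2 + 16) + (17n + 68)
  -n^2 + 16 = (-(1/17)n + 4/17)(17n + 68) + (0)
Last nonzero remainder: 17n + 68. Dividing through by 17 gives the monic gcd n + 4.

n + 4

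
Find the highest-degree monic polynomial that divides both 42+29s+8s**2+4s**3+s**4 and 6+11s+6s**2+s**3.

6+5s+s**2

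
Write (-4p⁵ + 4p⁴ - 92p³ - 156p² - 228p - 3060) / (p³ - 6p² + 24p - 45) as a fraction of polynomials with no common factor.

(-4p³ - 8p² - 56p - 204)/(p - 3)

By polynomial division,
  -4p⁵ + 4p⁴ - 92p³ - 156p² - 228p - 3060 = (-4p² - 20p - 116)(p³ - 6p² + 24p - 45) + (-552p² + 1656p - 8280)
  p³ - 6p² + 24p - 45 = (-(1/552)p + 1/184)(-552p² + 1656p - 8280) + (0)
Last nonzero remainder: -552p² + 1656p - 8280. Dividing through by -552 gives the monic gcd p² - 3p + 15.
Cancel p² - 3p + 15 from numerator and denominator to get the reduced form.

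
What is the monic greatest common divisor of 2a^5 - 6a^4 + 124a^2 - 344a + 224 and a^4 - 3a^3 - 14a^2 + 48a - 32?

Euclidean algorithm in ℚ[a]:
  2a^5 - 6a^4 + 124a^2 - 344a + 224 = (2a)(a^4 - 3a^3 - 14a^2 + 48a - 32) + (28a^3 + 28a^2 - 280a + 224)
  a^4 - 3a^3 - 14a^2 + 48a - 32 = ((1/28)a - 1/7)(28a^3 + 28a^2 - 280a + 224) + (0)
Last nonzero remainder: 28a^3 + 28a^2 - 280a + 224. Dividing through by 28 gives the monic gcd a^3 + a^2 - 10a + 8.

a^3 + a^2 - 10a + 8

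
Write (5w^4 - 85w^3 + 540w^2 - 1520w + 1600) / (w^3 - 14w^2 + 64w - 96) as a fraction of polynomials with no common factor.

(5w^2 - 45w + 100)/(w - 6)

Apply the Euclidean algorithm:
  5w^4 - 85w^3 + 540w^2 - 1520w + 1600 = (5w - 15)(w^3 - 14w^2 + 64w - 96) + (10w^2 - 80w + 160)
  w^3 - 14w^2 + 64w - 96 = ((1/10)w - 3/5)(10w^2 - 80w + 160) + (0)
Last nonzero remainder: 10w^2 - 80w + 160. Dividing through by 10 gives the monic gcd w^2 - 8w + 16.
Cancel w^2 - 8w + 16 from numerator and denominator to get the reduced form.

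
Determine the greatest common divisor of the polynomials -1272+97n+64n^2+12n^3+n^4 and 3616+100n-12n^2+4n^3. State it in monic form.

8+n

Repeated division with remainder:
  n^4+12n^3+64n^2+97n-1272 = ((1/4)n+15/4)(4n^3-12n^2+100n+3616) + (84n^2-1182n-14832)
  4n^3-12n^2+100n+3616 = ((1/21)n+155/294)(84n^2-1182n-14832) + ((70043/49)n+560344/49)
  84n^2-1182n-14832 = ((4116/70043)n-90846/70043)((70043/49)n+560344/49) + (0)
Last nonzero remainder: (70043/49)n+560344/49. Dividing through by 70043/49 gives the monic gcd n+8.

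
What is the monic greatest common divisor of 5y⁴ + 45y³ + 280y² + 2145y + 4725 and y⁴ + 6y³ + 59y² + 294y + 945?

y² − y + 45

Euclidean algorithm in ℚ[y]:
  5y⁴ + 45y³ + 280y² + 2145y + 4725 = (5)(y⁴ + 6y³ + 59y² + 294y + 945) + (15y³ − 15y² + 675y)
  y⁴ + 6y³ + 59y² + 294y + 945 = ((1/15)y + 7/15)(15y³ − 15y² + 675y) + (21y² − 21y + 945)
  15y³ − 15y² + 675y = ((5/7)y)(21y² − 21y + 945) + (0)
Last nonzero remainder: 21y² − 21y + 945. Dividing through by 21 gives the monic gcd y² − y + 45.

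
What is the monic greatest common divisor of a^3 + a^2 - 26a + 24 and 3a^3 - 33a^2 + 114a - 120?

Apply the Euclidean algorithm:
  a^3 + a^2 - 26a + 24 = (1/3)(3a^3 - 33a^2 + 114a - 120) + (12a^2 - 64a + 64)
  3a^3 - 33a^2 + 114a - 120 = ((1/4)a - 17/12)(12a^2 - 64a + 64) + ((22/3)a - 88/3)
  12a^2 - 64a + 64 = ((18/11)a - 24/11)((22/3)a - 88/3) + (0)
Last nonzero remainder: (22/3)a - 88/3. Dividing through by 22/3 gives the monic gcd a - 4.

a - 4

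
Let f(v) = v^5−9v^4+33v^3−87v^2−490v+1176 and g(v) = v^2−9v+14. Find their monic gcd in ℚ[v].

Repeated division with remainder:
  v^5−9v^4+33v^3−87v^2−490v+1176 = (v^3+19v+84)(v^2−9v+14) + (0)
The last nonzero remainder v^2−9v+14 is already monic.

v^2−9v+14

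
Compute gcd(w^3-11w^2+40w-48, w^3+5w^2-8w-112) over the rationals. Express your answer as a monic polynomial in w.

Apply the Euclidean algorithm:
  w^3-11w^2+40w-48 = (w^3+5w^2-8w-112) + (-16w^2+48w+64)
  w^3+5w^2-8w-112 = (-(1/16)w-1/2)(-16w^2+48w+64) + (20w-80)
  -16w^2+48w+64 = (-(4/5)w-4/5)(20w-80) + (0)
Last nonzero remainder: 20w-80. Dividing through by 20 gives the monic gcd w-4.

w-4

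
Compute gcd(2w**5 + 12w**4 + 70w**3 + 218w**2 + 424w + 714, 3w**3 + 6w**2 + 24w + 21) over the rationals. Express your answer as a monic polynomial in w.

Apply the Euclidean algorithm:
  2w**5 + 12w**4 + 70w**3 + 218w**2 + 424w + 714 = ((2/3)w**2 + (8/3)w + 38/3)(3w**3 + 6w**2 + 24w + 21) + (64w**2 + 64w + 448)
  3w**3 + 6w**2 + 24w + 21 = ((3/64)w + 3/64)(64w**2 + 64w + 448) + (0)
Last nonzero remainder: 64w**2 + 64w + 448. Dividing through by 64 gives the monic gcd w**2 + w + 7.

w**2 + w + 7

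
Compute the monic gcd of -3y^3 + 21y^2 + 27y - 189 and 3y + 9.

y + 3

Apply the Euclidean algorithm:
  -3y^3 + 21y^2 + 27y - 189 = (-y^2 + 10y - 21)(3y + 9) + (0)
Last nonzero remainder: 3y + 9. Dividing through by 3 gives the monic gcd y + 3.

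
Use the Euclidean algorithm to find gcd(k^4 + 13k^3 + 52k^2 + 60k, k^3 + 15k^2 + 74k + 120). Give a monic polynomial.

k^2 + 11k + 30

By polynomial division,
  k^4 + 13k^3 + 52k^2 + 60k = (k − 2)(k^3 + 15k^2 + 74k + 120) + (8k^2 + 88k + 240)
  k^3 + 15k^2 + 74k + 120 = ((1/8)k + 1/2)(8k^2 + 88k + 240) + (0)
Last nonzero remainder: 8k^2 + 88k + 240. Dividing through by 8 gives the monic gcd k^2 + 11k + 30.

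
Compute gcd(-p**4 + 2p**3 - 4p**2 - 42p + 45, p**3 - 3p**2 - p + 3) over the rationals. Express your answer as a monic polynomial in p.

Apply the Euclidean algorithm:
  -p**4 + 2p**3 - 4p**2 - 42p + 45 = (-p - 1)(p**3 - 3p**2 - p + 3) + (-8p**2 - 40p + 48)
  p**3 - 3p**2 - p + 3 = (-(1/8)p + 1)(-8p**2 - 40p + 48) + (45p - 45)
  -8p**2 - 40p + 48 = (-(8/45)p - 16/15)(45p - 45) + (0)
Last nonzero remainder: 45p - 45. Dividing through by 45 gives the monic gcd p - 1.

p - 1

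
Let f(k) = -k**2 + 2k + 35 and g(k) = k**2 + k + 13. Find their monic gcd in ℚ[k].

By polynomial division,
  -k**2 + 2k + 35 = (-1)(k**2 + k + 13) + (3k + 48)
  k**2 + k + 13 = ((1/3)k - 5)(3k + 48) + (253)
  3k + 48 = ((3/253)k + 48/253)(253) + (0)
The last nonzero remainder is the constant 253, so the polynomials are coprime and gcd = 1.

1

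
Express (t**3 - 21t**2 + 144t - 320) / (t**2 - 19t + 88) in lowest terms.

(t**2 - 13t + 40)/(t - 11)

Repeated division with remainder:
  t**3 - 21t**2 + 144t - 320 = (t - 2)(t**2 - 19t + 88) + (18t - 144)
  t**2 - 19t + 88 = ((1/18)t - 11/18)(18t - 144) + (0)
Last nonzero remainder: 18t - 144. Dividing through by 18 gives the monic gcd t - 8.
Cancel t - 8 from numerator and denominator to get the reduced form.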